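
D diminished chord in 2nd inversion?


Solution.
Root position: D F Ab
2nd inversion: move root and 3rd up an octave
Bass note: Ab
Notes (bottom to top) = Ab D F


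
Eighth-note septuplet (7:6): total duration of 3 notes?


Reasoning:
Septuplet: 7 notes occupy the space of 6 eighth notes
Space = 6 × 1/2 = 3 beats
Each septuplet note = 3 / 7 = 3/7 beats
3 notes = 3 × 3/7 = 9/7
= 9/7 beats


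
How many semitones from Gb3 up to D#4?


Let's work it out.
Absolute semitone position = octave×12 + chromatic position
Gb3: 3×12 + 6 = 42
D#4: 4×12 + 3 = 51
Difference = 51 - 42 = 9
= 9 semitones


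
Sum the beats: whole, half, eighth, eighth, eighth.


Step by step:
Beat values:
  whole = 4 beats
  half = 2 beats
  eighth = 0.5 beats
  eighth = 0.5 beats
  eighth = 0.5 beats
Sum = 4 + 2 + 0.5 + 0.5 + 0.5
= 7.5 beats


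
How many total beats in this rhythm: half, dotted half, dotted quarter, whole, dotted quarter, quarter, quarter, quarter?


Reasoning:
Beat values:
  half = 2 beats
  dotted half = 3 beats
  dotted quarter = 1.5 beats
  whole = 4 beats
  dotted quarter = 1.5 beats
  quarter = 1 beat
  quarter = 1 beat
  quarter = 1 beat
Sum = 2 + 3 + 1.5 + 4 + 1.5 + 1 + 1 + 1
= 15 beats


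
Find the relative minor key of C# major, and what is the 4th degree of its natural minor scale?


The relative minor shares the major's key signature and starts on its 6th degree
6th degree = a major 6th above the tonic; a major 6th above C# is A#
→ relative minor of C# major is A# minor
A# natural minor scale: A# B# C# D# E# F# G#
= A# minor; 4th degree = D#


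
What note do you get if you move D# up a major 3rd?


Reasoning:
major 3rd: 3 letter names, 4 semitones
Letter: D + 2 → F
Pitch: D# + 4 semitones, spelled as an F → F##
= F##


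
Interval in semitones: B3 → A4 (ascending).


Reasoning:
Absolute semitone position = octave×12 + chromatic position
B3: 3×12 + 11 = 47
A4: 4×12 + 9 = 57
Difference = 57 - 47 = 10
= 10 semitones


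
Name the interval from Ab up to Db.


Working:
Letter names: A → D spans 4 letter names → a 4th
Semitones: Ab → Db = 5 half-steps
A 4th of 5 semitones is a perfect 4th
= perfect 4th


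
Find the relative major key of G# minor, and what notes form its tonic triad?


The relative major shares the key signature and is a minor 3rd above the minor tonic
A minor 3rd above G# is B
→ relative major of G# minor is B major
Tonic triad of B major = root + major 3rd + perfect 5th = B D# F#
= B major; triad = B D# F#


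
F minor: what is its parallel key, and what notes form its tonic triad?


Parallel keys share the same tonic but differ in mode
F minor → parallel is F major
Tonic triad of F major = F A C
= F major; triad = F A C


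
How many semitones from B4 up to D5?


Reasoning:
Absolute semitone position = octave×12 + chromatic position
B4: 4×12 + 11 = 59
D5: 5×12 + 2 = 62
Difference = 62 - 59 = 3
= 3 semitones


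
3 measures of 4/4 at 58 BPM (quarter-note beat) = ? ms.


Working:
Quarter-note beat duration = 60000 / 58 ms
Beats per measure (4/4) = 4
One measure = 4 × 60000 / 58 = 240000 / 58 ms
3 measures = 3 × 240000 / 58 = 720000 / 58
= 12413.8 ms


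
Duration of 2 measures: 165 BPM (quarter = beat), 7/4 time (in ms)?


Step by step:
Quarter-note beat duration = 60000 / 165 ms
Beats per measure (7/4) = 7
One measure = 7 × 60000 / 165 = 420000 / 165 ms
2 measures = 2 × 420000 / 165 = 840000 / 165
= 5090.9 ms


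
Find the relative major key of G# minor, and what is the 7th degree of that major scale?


The relative major shares the key signature and is a minor 3rd above the minor tonic
A minor 3rd above G# is B
→ relative major of G# minor is B major
B major scale: B C# D# E F# G# A#
= B major; 7th degree = A#


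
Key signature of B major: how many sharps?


Solution.
Sharp major keys follow the circle of fifths: C(0), G(1), D(2), A(3), E(4), B(5), F#(6), C#(7)
B major has 5 sharps
Order of sharps: F# C# G# D# A# E# B# → first 5: F#, C#, G#, D#, A#
= 5 sharps


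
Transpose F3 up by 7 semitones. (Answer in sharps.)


F3: chromatic position 5 in octave 3 → absolute = 3×12 + 5 = 41
Transpose up 7: 41 + 7 = 48
48 = 4×12 + 0 → C in octave 4
Result = C4


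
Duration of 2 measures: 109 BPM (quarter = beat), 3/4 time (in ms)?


Quarter-note beat duration = 60000 / 109 ms
Beats per measure (3/4) = 3
One measure = 3 × 60000 / 109 = 180000 / 109 ms
2 measures = 2 × 180000 / 109 = 360000 / 109
= 3302.8 ms


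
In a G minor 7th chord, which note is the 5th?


Solution.
Minor 7th chord = root + minor 3rd + perfect 5th + minor 7th
Seventh chords stack in thirds, so the letter names are G-B-D-F
Root: G
Minor 3rd above G: Bb
Perfect 5th above G: D
Minor 7th above G: F
The 5th = D


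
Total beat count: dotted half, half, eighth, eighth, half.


Working:
Beat values:
  dotted half = 3 beats
  half = 2 beats
  eighth = 0.5 beats
  eighth = 0.5 beats
  half = 2 beats
Sum = 3 + 2 + 0.5 + 0.5 + 2
= 8 beats


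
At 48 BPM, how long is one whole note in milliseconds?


Step by step:
One quarter-note beat = 60000 / BPM = 60000 / 48 ms
Whole note = 4 × quarter note
Duration = 4 × 60000 / 48 = 240000 / 48
= 5000.0 ms


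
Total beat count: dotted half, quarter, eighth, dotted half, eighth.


Let's work it out.
Beat values:
  dotted half = 3 beats
  quarter = 1 beat
  eighth = 0.5 beats
  dotted half = 3 beats
  eighth = 0.5 beats
Sum = 3 + 1 + 0.5 + 3 + 0.5
= 8 beats


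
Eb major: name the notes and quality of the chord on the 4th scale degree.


Let's work it out.
Eb major scale: Eb F G Ab Bb C D
Diatonic triad on degree 4 stacks scale notes 4, 6, 1: Ab C Eb
Ab→C = 4 semitones; Ab→Eb = 7 semitones → major triad
= Ab C Eb (major)


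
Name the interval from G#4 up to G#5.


Let's work it out.
Letter names: G → G spans 8 letter names → an octave
Semitones: G#4 → G#5 = 12 half-steps
An octave of 12 semitones is a perfect octave
= perfect octave


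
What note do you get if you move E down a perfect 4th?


Solution.
perfect 4th: 4 letter names, 5 semitones
Letter: E - 3 → B
Pitch: E - 5 semitones, spelled as a B → B
= B


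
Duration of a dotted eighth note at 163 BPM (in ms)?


One quarter-note beat = 60000 / BPM = 60000 / 163 ms
Dotted eighth note = 3/4 × quarter note
Duration = 3/4 × 60000 / 163 = 45000 / 163
= 276.1 ms


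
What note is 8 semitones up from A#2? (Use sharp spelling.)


Reasoning:
A#2: chromatic position 10 in octave 2 → absolute = 2×12 + 10 = 34
Transpose up 8: 34 + 8 = 42
42 = 3×12 + 6 → F# in octave 3
Result = F#3


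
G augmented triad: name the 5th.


Step by step:
Augmented triad = root + major 3rd (4 semitones) + augmented 5th (8 semitones)
A triad on G stacks thirds, so the chord tones use letter names G-B-D
Root: G
Major 3rd above G: B
Augmented 5th above G: D#
The 5th = D#


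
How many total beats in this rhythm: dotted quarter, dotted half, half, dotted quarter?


Let's work it out.
Beat values:
  dotted quarter = 1.5 beats
  dotted half = 3 beats
  half = 2 beats
  dotted quarter = 1.5 beats
Sum = 1.5 + 3 + 2 + 1.5
= 8 beats


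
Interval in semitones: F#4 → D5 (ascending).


Absolute semitone position = octave×12 + chromatic position
F#4: 4×12 + 6 = 54
D5: 5×12 + 2 = 62
Difference = 62 - 54 = 8
= 8 semitones


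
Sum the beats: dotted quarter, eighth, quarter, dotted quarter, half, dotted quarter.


Reasoning:
Beat values:
  dotted quarter = 1.5 beats
  eighth = 0.5 beats
  quarter = 1 beat
  dotted quarter = 1.5 beats
  half = 2 beats
  dotted quarter = 1.5 beats
Sum = 1.5 + 0.5 + 1 + 1.5 + 2 + 1.5
= 8 beats


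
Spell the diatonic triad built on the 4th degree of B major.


B major scale: B C# D# E F# G# A#
Diatonic triad on degree 4 stacks scale notes 4, 6, 1: E G# B
E→G# = 4 semitones; E→B = 7 semitones → major triad
= E G# B (major)


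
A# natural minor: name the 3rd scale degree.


Let's work it out.
Natural minor scale pattern: W-H-W-W-H-W-W (2-1-2-2-1-2-2 semitones)
Starting from A#:
  A# + 2 semitones → B#
  B# + 1 semitone → C#
  C# + 2 semitones → D#
  D# + 2 semitones → E#
  E# + 1 semitone → F#
  F# + 2 semitones → G#
  G# + 2 semitones → A#
Scale: A# B# C# D# E# F# G#
Degree 3 = C#


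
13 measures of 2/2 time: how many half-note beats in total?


Let's work it out.
Time signature 2/2: the bottom number 2 means the half note gets one count
The top number 2 means 2 half-note beats per measure
Total = 2 × 13 measures
= 26 half-note beats


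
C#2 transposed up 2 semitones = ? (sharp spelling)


Reasoning:
C#2: chromatic position 1 in octave 2 → absolute = 2×12 + 1 = 25
Transpose up 2: 25 + 2 = 27
27 = 2×12 + 3 → D# in octave 2
Result = D#2


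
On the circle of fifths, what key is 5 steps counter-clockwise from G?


Each counter-clockwise step moves down a perfect 5th (= up a perfect 4th)
From G: G → C → F → Bb → Eb → Ab
= Ab


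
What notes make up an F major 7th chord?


Solution.
Major 7th chord = root + major 3rd + perfect 5th + major 7th
Seventh chords stack in thirds, so the letter names are F-A-C-E
Root: F
Major 3rd above F: A
Perfect 5th above F: C
Major 7th above F: E
Chord = F A C E


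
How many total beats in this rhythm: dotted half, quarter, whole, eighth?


Step by step:
Beat values:
  dotted half = 3 beats
  quarter = 1 beat
  whole = 4 beats
  eighth = 0.5 beats
Sum = 3 + 1 + 4 + 0.5
= 8.5 beats


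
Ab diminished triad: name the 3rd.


Reasoning:
Diminished triad = root + minor 3rd (3 semitones) + diminished 5th (6 semitones)
A triad on Ab stacks thirds, so the chord tones use letter names A-C-E
Root: Ab
Minor 3rd above Ab: Cb
Diminished 5th above Ab: Ebb
The 3rd = Cb


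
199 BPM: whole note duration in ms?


Step by step:
One quarter-note beat = 60000 / BPM = 60000 / 199 ms
Whole note = 4 × quarter note
Duration = 4 × 60000 / 199 = 240000 / 199
= 1206.0 ms


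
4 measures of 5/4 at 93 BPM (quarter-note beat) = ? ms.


Solution.
Quarter-note beat duration = 60000 / 93 ms
Beats per measure (5/4) = 5
One measure = 5 × 60000 / 93 = 300000 / 93 ms
4 measures = 4 × 300000 / 93 = 1200000 / 93
= 12903.2 ms


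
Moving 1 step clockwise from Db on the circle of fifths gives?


Each clockwise step on the circle of fifths moves up a perfect 5th
From Db: Db → Ab
= Ab


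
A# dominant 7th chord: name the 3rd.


Step by step:
Dominant 7th chord = root + major 3rd + perfect 5th + minor 7th
Seventh chords stack in thirds, so the letter names are A-C-E-G
Root: A#
Major 3rd above A#: C##
Perfect 5th above A#: E#
Minor 7th above A#: G#
The 3rd = C##


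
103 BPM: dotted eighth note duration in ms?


Step by step:
One quarter-note beat = 60000 / BPM = 60000 / 103 ms
Dotted eighth note = 3/4 × quarter note
Duration = 3/4 × 60000 / 103 = 45000 / 103
= 436.9 ms


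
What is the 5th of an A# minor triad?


Minor triad = root + minor 3rd (3 semitones) + perfect 5th (7 semitones)
A triad on A# stacks thirds, so the chord tones use letter names A-C-E
Root: A#
Minor 3rd above A#: C#
Perfect 5th above A#: E#
The 5th = E#


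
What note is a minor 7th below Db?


A 7th spans 7 letter names, so from D we land on E
A minor 7th = 10 semitones below Db
Spell E at that pitch: Eb
= Eb


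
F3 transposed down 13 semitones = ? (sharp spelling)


Step by step:
F3: chromatic position 5 in octave 3 → absolute = 3×12 + 5 = 41
Transpose down 13: 41 - 13 = 28
28 = 2×12 + 4 → E in octave 2
Result = E2


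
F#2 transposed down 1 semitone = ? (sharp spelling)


Solution.
F#2: chromatic position 6 in octave 2 → absolute = 2×12 + 6 = 30
Transpose down 1: 30 - 1 = 29
29 = 2×12 + 5 → F in octave 2
Result = F2


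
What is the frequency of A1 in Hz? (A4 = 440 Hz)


Reasoning:
f = 440 × 2^(n/12) where n = semitones from A4
A1: -36 semitones from A4
f = 440 × 2^(-36/12)
f = 55.00 Hz


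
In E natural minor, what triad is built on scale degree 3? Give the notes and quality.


Working:
E natural minor scale: E F# G A B C D
Diatonic triad on degree 3 stacks scale notes 3, 5, 7: G B D
G→B = 4 semitones; G→D = 7 semitones → major triad
= G B D (major)


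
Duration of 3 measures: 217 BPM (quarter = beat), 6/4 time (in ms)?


Working:
Quarter-note beat duration = 60000 / 217 ms
Beats per measure (6/4) = 6
One measure = 6 × 60000 / 217 = 360000 / 217 ms
3 measures = 3 × 360000 / 217 = 1080000 / 217
= 4977.0 ms


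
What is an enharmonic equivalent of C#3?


Enharmonic notes sound the same pitch but are spelled with different letter names
C# and Db name the same pitch class
= Db3


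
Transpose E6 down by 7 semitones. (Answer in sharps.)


Reasoning:
E6: chromatic position 4 in octave 6 → absolute = 6×12 + 4 = 76
Transpose down 7: 76 - 7 = 69
69 = 5×12 + 9 → A in octave 5
Result = A5


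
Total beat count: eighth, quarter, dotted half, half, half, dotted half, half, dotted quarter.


Let's work it out.
Beat values:
  eighth = 0.5 beats
  quarter = 1 beat
  dotted half = 3 beats
  half = 2 beats
  half = 2 beats
  dotted half = 3 beats
  half = 2 beats
  dotted quarter = 1.5 beats
Sum = 0.5 + 1 + 3 + 2 + 2 + 3 + 2 + 1.5
= 15 beats


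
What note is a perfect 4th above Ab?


A 4th spans 4 letter names, so from A we land on D
A perfect 4th = 5 semitones above Ab
Spell D at that pitch: Db
= Db


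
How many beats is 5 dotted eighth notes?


Reasoning:
Base eighth note = 1/2 beats
Dot 1 adds half the previous value: +1/4
One dotted eighth = 1/2 + 1/4 = 3/4
5 of them = 5 × 3/4 = 15/4
= 15/4 beats


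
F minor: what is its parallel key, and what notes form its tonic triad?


Solution.
Parallel keys share the same tonic but differ in mode
F minor → parallel is F major
Tonic triad of F major = F A C
= F major; triad = F A C


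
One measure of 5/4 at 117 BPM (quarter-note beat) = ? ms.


Reasoning:
Quarter-note beat duration = 60000 / 117 ms
Beats per measure (5/4) = 5
One measure = 5 × 60000 / 117 = 300000 / 117 ms
= 2564.1 ms


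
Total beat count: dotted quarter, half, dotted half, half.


Step by step:
Beat values:
  dotted quarter = 1.5 beats
  half = 2 beats
  dotted half = 3 beats
  half = 2 beats
Sum = 1.5 + 2 + 3 + 2
= 8.5 beats


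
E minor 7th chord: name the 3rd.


Solution.
Minor 7th chord = root + minor 3rd + perfect 5th + minor 7th
Seventh chords stack in thirds, so the letter names are E-G-B-D
Root: E
Minor 3rd above E: G
Perfect 5th above E: B
Minor 7th above E: D
The 3rd = G


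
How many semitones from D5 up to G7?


Working:
Absolute semitone position = octave×12 + chromatic position
D5: 5×12 + 2 = 62
G7: 7×12 + 7 = 91
Difference = 91 - 62 = 29
= 29 semitones


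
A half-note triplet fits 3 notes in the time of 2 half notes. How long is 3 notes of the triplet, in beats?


Solution.
Triplet: 3 notes occupy the space of 2 half notes
Space = 2 × 2 = 4 beats
Each triplet note = 4 / 3 = 4/3 beats
3 notes = 3 × 4/3 = 4
= 4 beats


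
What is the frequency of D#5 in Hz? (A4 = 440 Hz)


Working:
f = 440 × 2^(n/12) where n = semitones from A4
D#5: 6 semitones from A4
f = 440 × 2^(6/12)
f = 622.25 Hz


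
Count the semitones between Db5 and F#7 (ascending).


Absolute semitone position = octave×12 + chromatic position
Db5: 5×12 + 1 = 61
F#7: 7×12 + 6 = 90
Difference = 90 - 61 = 29
= 29 semitones


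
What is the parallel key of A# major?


Let's work it out.
Parallel keys share the same tonic but differ in mode
A# major → parallel is A# minor
= A# minor


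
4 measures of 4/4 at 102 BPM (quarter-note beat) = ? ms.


Working:
Quarter-note beat duration = 60000 / 102 ms
Beats per measure (4/4) = 4
One measure = 4 × 60000 / 102 = 240000 / 102 ms
4 measures = 4 × 240000 / 102 = 960000 / 102
= 9411.8 ms


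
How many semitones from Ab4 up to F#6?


Solution.
Absolute semitone position = octave×12 + chromatic position
Ab4: 4×12 + 8 = 56
F#6: 6×12 + 6 = 78
Difference = 78 - 56 = 22
= 22 semitones


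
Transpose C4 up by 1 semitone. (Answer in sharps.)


Reasoning:
C4: chromatic position 0 in octave 4 → absolute = 4×12 + 0 = 48
Transpose up 1: 48 + 1 = 49
49 = 4×12 + 1 → C# in octave 4
Result = C#4


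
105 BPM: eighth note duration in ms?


Step by step:
One quarter-note beat = 60000 / BPM = 60000 / 105 ms
Eighth note = 1/2 × quarter note
Duration = 1/2 × 60000 / 105 = 30000 / 105
= 285.7 ms


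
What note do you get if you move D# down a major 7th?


major 7th: 7 letter names, 11 semitones
Letter: D - 6 → E
Pitch: D# - 11 semitones, spelled as an E → E
= E


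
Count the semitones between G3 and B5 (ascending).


Working:
Absolute semitone position = octave×12 + chromatic position
G3: 3×12 + 7 = 43
B5: 5×12 + 11 = 71
Difference = 71 - 43 = 28
= 28 semitones


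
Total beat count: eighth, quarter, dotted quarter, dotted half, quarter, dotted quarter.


Beat values:
  eighth = 0.5 beats
  quarter = 1 beat
  dotted quarter = 1.5 beats
  dotted half = 3 beats
  quarter = 1 beat
  dotted quarter = 1.5 beats
Sum = 0.5 + 1 + 1.5 + 3 + 1 + 1.5
= 8.5 beats


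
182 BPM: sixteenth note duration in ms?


One quarter-note beat = 60000 / BPM = 60000 / 182 ms
Sixteenth note = 1/4 × quarter note
Duration = 1/4 × 60000 / 182 = 15000 / 182
= 82.4 ms


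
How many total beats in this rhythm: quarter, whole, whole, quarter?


Reasoning:
Beat values:
  quarter = 1 beat
  whole = 4 beats
  whole = 4 beats
  quarter = 1 beat
Sum = 1 + 4 + 4 + 1
= 10 beats


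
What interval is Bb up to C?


Working:
Letter names: B → C spans 2 letter names → a 2nd
Semitones: Bb → C = 2 half-steps
A 2nd of 2 semitones is a major 2nd
= major 2nd


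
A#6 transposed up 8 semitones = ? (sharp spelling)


Step by step:
A#6: chromatic position 10 in octave 6 → absolute = 6×12 + 10 = 82
Transpose up 8: 82 + 8 = 90
90 = 7×12 + 6 → F# in octave 7
Result = F#7


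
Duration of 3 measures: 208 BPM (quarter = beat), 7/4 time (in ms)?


Solution.
Quarter-note beat duration = 60000 / 208 ms
Beats per measure (7/4) = 7
One measure = 7 × 60000 / 208 = 420000 / 208 ms
3 measures = 3 × 420000 / 208 = 1260000 / 208
= 6057.7 ms


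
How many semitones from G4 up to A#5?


Absolute semitone position = octave×12 + chromatic position
G4: 4×12 + 7 = 55
A#5: 5×12 + 10 = 70
Difference = 70 - 55 = 15
= 15 semitones


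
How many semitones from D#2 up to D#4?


Working:
Absolute semitone position = octave×12 + chromatic position
D#2: 2×12 + 3 = 27
D#4: 4×12 + 3 = 51
Difference = 51 - 27 = 24
= 24 semitones


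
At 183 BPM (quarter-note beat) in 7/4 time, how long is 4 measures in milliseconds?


Working:
Quarter-note beat duration = 60000 / 183 ms
Beats per measure (7/4) = 7
One measure = 7 × 60000 / 183 = 420000 / 183 ms
4 measures = 4 × 420000 / 183 = 1680000 / 183
= 9180.3 ms


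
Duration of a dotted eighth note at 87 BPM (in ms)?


Solution.
One quarter-note beat = 60000 / BPM = 60000 / 87 ms
Dotted eighth note = 3/4 × quarter note
Duration = 3/4 × 60000 / 87 = 45000 / 87
= 517.2 ms


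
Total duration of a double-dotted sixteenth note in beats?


Working:
Base sixteenth note = 1/4 beats
Dot 1 adds half the previous value: +1/8
Dot 2 adds half the previous value: +1/16
One double-dotted sixteenth = 1/4 + 1/8 + 1/16 = 7/16
= 7/16 beats


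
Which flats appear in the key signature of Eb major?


Flat major keys: C(0), F(1), Bb(2), Eb(3), Ab(4), Db(5), Gb(6), Cb(7)
Eb major has 3 flats
Order of flats: Bb Eb Ab Db Gb Cb Fb → first 3: Bb, Eb, Ab
= Bb, Eb, Ab


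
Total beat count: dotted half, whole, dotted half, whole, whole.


Solution.
Beat values:
  dotted half = 3 beats
  whole = 4 beats
  dotted half = 3 beats
  whole = 4 beats
  whole = 4 beats
Sum = 3 + 4 + 3 + 4 + 4
= 18 beats


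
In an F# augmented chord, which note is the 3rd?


Solution.
Augmented triad = root + major 3rd (4 semitones) + augmented 5th (8 semitones)
A triad on F# stacks thirds, so the chord tones use letter names F-A-C
Root: F#
Major 3rd above F#: A#
Augmented 5th above F#: C##
The 3rd = A#


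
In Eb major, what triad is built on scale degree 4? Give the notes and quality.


Working:
Eb major scale: Eb F G Ab Bb C D
Diatonic triad on degree 4 stacks scale notes 4, 6, 1: Ab C Eb
Ab→C = 4 semitones; Ab→Eb = 7 semitones → major triad
= Ab C Eb (major)


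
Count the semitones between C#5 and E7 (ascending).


Solution.
Absolute semitone position = octave×12 + chromatic position
C#5: 5×12 + 1 = 61
E7: 7×12 + 4 = 88
Difference = 88 - 61 = 27
= 27 semitones


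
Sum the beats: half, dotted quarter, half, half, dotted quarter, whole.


Step by step:
Beat values:
  half = 2 beats
  dotted quarter = 1.5 beats
  half = 2 beats
  half = 2 beats
  dotted quarter = 1.5 beats
  whole = 4 beats
Sum = 2 + 1.5 + 2 + 2 + 1.5 + 4
= 13 beats


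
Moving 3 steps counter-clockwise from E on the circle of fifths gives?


Each counter-clockwise step moves down a perfect 5th (= up a perfect 4th)
From E: E → A → D → G
= G


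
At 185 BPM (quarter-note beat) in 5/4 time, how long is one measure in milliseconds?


Reasoning:
Quarter-note beat duration = 60000 / 185 ms
Beats per measure (5/4) = 5
One measure = 5 × 60000 / 185 = 300000 / 185 ms
= 1621.6 ms


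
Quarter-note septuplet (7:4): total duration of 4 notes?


Septuplet: 7 notes occupy the space of 4 quarter notes
Space = 4 × 1 = 4 beats
Each septuplet note = 4 / 7 = 4/7 beats
4 notes = 4 × 4/7 = 16/7
= 16/7 beats


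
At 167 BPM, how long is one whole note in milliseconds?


Working:
One quarter-note beat = 60000 / BPM = 60000 / 167 ms
Whole note = 4 × quarter note
Duration = 4 × 60000 / 167 = 240000 / 167
= 1437.1 ms


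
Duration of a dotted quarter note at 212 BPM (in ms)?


Let's work it out.
One quarter-note beat = 60000 / BPM = 60000 / 212 ms
Dotted quarter note = 3/2 × quarter note
Duration = 3/2 × 60000 / 212 = 90000 / 212
= 424.5 ms


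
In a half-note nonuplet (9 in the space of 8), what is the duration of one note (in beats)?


Working:
Nonuplet: 9 notes occupy the space of 8 half notes
Space = 8 × 2 = 16 beats
Each nonuplet note = 16 / 9 = 16/9 beats
= 16/9 beats


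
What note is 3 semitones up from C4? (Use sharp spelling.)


C4: chromatic position 0 in octave 4 → absolute = 4×12 + 0 = 48
Transpose up 3: 48 + 3 = 51
51 = 4×12 + 3 → D# in octave 4
Result = D#4


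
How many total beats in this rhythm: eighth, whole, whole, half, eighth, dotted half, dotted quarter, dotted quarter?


Working:
Beat values:
  eighth = 0.5 beats
  whole = 4 beats
  whole = 4 beats
  half = 2 beats
  eighth = 0.5 beats
  dotted half = 3 beats
  dotted quarter = 1.5 beats
  dotted quarter = 1.5 beats
Sum = 0.5 + 4 + 4 + 2 + 0.5 + 3 + 1.5 + 1.5
= 17 beats


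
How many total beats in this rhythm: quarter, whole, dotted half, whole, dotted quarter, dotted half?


Solution.
Beat values:
  quarter = 1 beat
  whole = 4 beats
  dotted half = 3 beats
  whole = 4 beats
  dotted quarter = 1.5 beats
  dotted half = 3 beats
Sum = 1 + 4 + 3 + 4 + 1.5 + 3
= 16.5 beats


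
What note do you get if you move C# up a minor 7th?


minor 7th: 7 letter names, 10 semitones
Letter: C + 6 → B
Pitch: C# + 10 semitones, spelled as a B → B
= B


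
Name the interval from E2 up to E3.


Solution.
Letter names: E → E spans 8 letter names → an octave
Semitones: E2 → E3 = 12 half-steps
An octave of 12 semitones is a perfect octave
= perfect octave


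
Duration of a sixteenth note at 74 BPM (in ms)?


Solution.
One quarter-note beat = 60000 / BPM = 60000 / 74 ms
Sixteenth note = 1/4 × quarter note
Duration = 1/4 × 60000 / 74 = 15000 / 74
= 202.7 ms


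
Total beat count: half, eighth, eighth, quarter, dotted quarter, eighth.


Beat values:
  half = 2 beats
  eighth = 0.5 beats
  eighth = 0.5 beats
  quarter = 1 beat
  dotted quarter = 1.5 beats
  eighth = 0.5 beats
Sum = 2 + 0.5 + 0.5 + 1 + 1.5 + 0.5
= 6 beats


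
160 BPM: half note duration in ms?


Solution.
One quarter-note beat = 60000 / BPM = 60000 / 160 ms
Half note = 2 × quarter note
Duration = 2 × 60000 / 160 = 120000 / 160
= 750.0 ms


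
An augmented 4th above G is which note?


Let's work it out.
A 4th spans 4 letter names, so from G we land on C
An augmented 4th = 6 semitones above G
Spell C at that pitch: C#
= C#


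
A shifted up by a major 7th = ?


Step by step:
major 7th: 7 letter names, 11 semitones
Letter: A + 6 → G
Pitch: A + 11 semitones, spelled as a G → G#
= G#


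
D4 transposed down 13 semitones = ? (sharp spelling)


Step by step:
D4: chromatic position 2 in octave 4 → absolute = 4×12 + 2 = 50
Transpose down 13: 50 - 13 = 37
37 = 3×12 + 1 → C# in octave 3
Result = C#3


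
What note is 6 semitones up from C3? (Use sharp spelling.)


Reasoning:
C3: chromatic position 0 in octave 3 → absolute = 3×12 + 0 = 36
Transpose up 6: 36 + 6 = 42
42 = 3×12 + 6 → F# in octave 3
Result = F#3


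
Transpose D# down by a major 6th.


Let's work it out.
major 6th: 6 letter names, 9 semitones
Letter: D - 5 → F
Pitch: D# - 9 semitones, spelled as an F → F#
= F#


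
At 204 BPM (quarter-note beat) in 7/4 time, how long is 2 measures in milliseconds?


Let's work it out.
Quarter-note beat duration = 60000 / 204 ms
Beats per measure (7/4) = 7
One measure = 7 × 60000 / 204 = 420000 / 204 ms
2 measures = 2 × 420000 / 204 = 840000 / 204
= 4117.6 ms


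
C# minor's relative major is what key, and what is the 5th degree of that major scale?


Solution.
The relative major shares the key signature and is a minor 3rd above the minor tonic
A minor 3rd above C# is E
→ relative major of C# minor is E major
E major scale: E F# G# A B C# D#
= E major; 5th degree = B


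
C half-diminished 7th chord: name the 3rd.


Step by step:
Half-diminished 7th chord = root + minor 3rd + diminished 5th + minor 7th
Seventh chords stack in thirds, so the letter names are C-E-G-B
Root: C
Minor 3rd above C: Eb
Diminished 5th above C: Gb
Minor 7th above C: Bb
The 3rd = Eb


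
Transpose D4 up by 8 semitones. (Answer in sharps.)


Reasoning:
D4: chromatic position 2 in octave 4 → absolute = 4×12 + 2 = 50
Transpose up 8: 50 + 8 = 58
58 = 4×12 + 10 → A# in octave 4
Result = A#4


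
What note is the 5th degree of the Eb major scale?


Major scale pattern: W-W-H-W-W-W-H (2-2-1-2-2-2-1 semitones)
Starting from Eb:
  Eb + 2 semitones → F
  F + 2 semitones → G
  G + 1 semitone → Ab
  Ab + 2 semitones → Bb
  Bb + 2 semitones → C
  C + 2 semitones → D
  D + 1 semitone → Eb
Scale: Eb F G Ab Bb C D
Degree 5 = Bb


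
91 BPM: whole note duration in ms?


Working:
One quarter-note beat = 60000 / BPM = 60000 / 91 ms
Whole note = 4 × quarter note
Duration = 4 × 60000 / 91 = 240000 / 91
= 2637.4 ms


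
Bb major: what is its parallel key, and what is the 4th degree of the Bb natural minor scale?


Parallel keys share the same tonic but differ in mode
Bb major → parallel is Bb minor
Bb natural minor scale: Bb C Db Eb F Gb Ab
= Bb minor; 4th degree = Eb


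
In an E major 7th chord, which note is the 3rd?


Solution.
Major 7th chord = root + major 3rd + perfect 5th + major 7th
Seventh chords stack in thirds, so the letter names are E-G-B-D
Root: E
Major 3rd above E: G#
Perfect 5th above E: B
Major 7th above E: D#
The 3rd = G#


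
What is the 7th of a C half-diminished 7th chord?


Half-diminished 7th chord = root + minor 3rd + diminished 5th + minor 7th
Seventh chords stack in thirds, so the letter names are C-E-G-B
Root: C
Minor 3rd above C: Eb
Diminished 5th above C: Gb
Minor 7th above C: Bb
The 7th = Bb


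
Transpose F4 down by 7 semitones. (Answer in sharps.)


F4: chromatic position 5 in octave 4 → absolute = 4×12 + 5 = 53
Transpose down 7: 53 - 7 = 46
46 = 3×12 + 10 → A# in octave 3
Result = A#3


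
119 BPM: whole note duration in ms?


Step by step:
One quarter-note beat = 60000 / BPM = 60000 / 119 ms
Whole note = 4 × quarter note
Duration = 4 × 60000 / 119 = 240000 / 119
= 2016.8 ms


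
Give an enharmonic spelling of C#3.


Solution.
Enharmonic notes sound the same pitch but are spelled with different letter names
C# and Db name the same pitch class
= Db3


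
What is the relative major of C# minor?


The relative major shares the key signature and is a minor 3rd above the minor tonic
A minor 3rd above C# is E
→ relative major of C# minor is E major
= E major


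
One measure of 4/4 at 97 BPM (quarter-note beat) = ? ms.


Quarter-note beat duration = 60000 / 97 ms
Beats per measure (4/4) = 4
One measure = 4 × 60000 / 97 = 240000 / 97 ms
= 2474.2 ms


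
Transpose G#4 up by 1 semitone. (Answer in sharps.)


G#4: chromatic position 8 in octave 4 → absolute = 4×12 + 8 = 56
Transpose up 1: 56 + 1 = 57
57 = 4×12 + 9 → A in octave 4
Result = A4


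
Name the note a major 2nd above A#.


A 2nd spans 2 letter names, so from A we land on B
A major 2nd = 2 semitones above A#
Spell B at that pitch: B#
= B#


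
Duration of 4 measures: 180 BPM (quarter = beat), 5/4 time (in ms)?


Solution.
Quarter-note beat duration = 60000 / 180 ms
Beats per measure (5/4) = 5
One measure = 5 × 60000 / 180 = 300000 / 180 ms
4 measures = 4 × 300000 / 180 = 1200000 / 180
= 6666.7 ms


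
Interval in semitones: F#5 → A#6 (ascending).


Solution.
Absolute semitone position = octave×12 + chromatic position
F#5: 5×12 + 6 = 66
A#6: 6×12 + 10 = 82
Difference = 82 - 66 = 16
= 16 semitones


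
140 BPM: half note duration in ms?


Solution.
One quarter-note beat = 60000 / BPM = 60000 / 140 ms
Half note = 2 × quarter note
Duration = 2 × 60000 / 140 = 120000 / 140
= 857.1 ms


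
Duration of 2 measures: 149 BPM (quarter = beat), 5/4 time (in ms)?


Reasoning:
Quarter-note beat duration = 60000 / 149 ms
Beats per measure (5/4) = 5
One measure = 5 × 60000 / 149 = 300000 / 149 ms
2 measures = 2 × 300000 / 149 = 600000 / 149
= 4026.8 ms


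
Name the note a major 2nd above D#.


Working:
A 2nd spans 2 letter names, so from D we land on E
A major 2nd = 2 semitones above D#
Spell E at that pitch: E#
= E#


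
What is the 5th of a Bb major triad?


Let's work it out.
Major triad = root + major 3rd (4 semitones) + perfect 5th (7 semitones)
A triad on Bb stacks thirds, so the chord tones use letter names B-D-F
Root: Bb
Major 3rd above Bb: D
Perfect 5th above Bb: F
The 5th = F


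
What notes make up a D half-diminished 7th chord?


Step by step:
Half-diminished 7th chord = root + minor 3rd + diminished 5th + minor 7th
Seventh chords stack in thirds, so the letter names are D-F-A-C
Root: D
Minor 3rd above D: F
Diminished 5th above D: Ab
Minor 7th above D: C
Chord = D F Ab C


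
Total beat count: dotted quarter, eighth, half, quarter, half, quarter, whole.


Solution.
Beat values:
  dotted quarter = 1.5 beats
  eighth = 0.5 beats
  half = 2 beats
  quarter = 1 beat
  half = 2 beats
  quarter = 1 beat
  whole = 4 beats
Sum = 1.5 + 0.5 + 2 + 1 + 2 + 1 + 4
= 12 beats


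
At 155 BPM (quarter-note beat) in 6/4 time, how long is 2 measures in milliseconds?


Quarter-note beat duration = 60000 / 155 ms
Beats per measure (6/4) = 6
One measure = 6 × 60000 / 155 = 360000 / 155 ms
2 measures = 2 × 360000 / 155 = 720000 / 155
= 4645.2 ms


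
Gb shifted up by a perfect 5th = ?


Working:
perfect 5th: 5 letter names, 7 semitones
Letter: G + 4 → D
Pitch: Gb + 7 semitones, spelled as a D → Db
= Db


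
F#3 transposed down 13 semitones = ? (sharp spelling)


Working:
F#3: chromatic position 6 in octave 3 → absolute = 3×12 + 6 = 42
Transpose down 13: 42 - 13 = 29
29 = 2×12 + 5 → F in octave 2
Result = F2


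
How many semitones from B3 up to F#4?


Absolute semitone position = octave×12 + chromatic position
B3: 3×12 + 11 = 47
F#4: 4×12 + 6 = 54
Difference = 54 - 47 = 7
= 7 semitones


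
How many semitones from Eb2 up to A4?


Working:
Absolute semitone position = octave×12 + chromatic position
Eb2: 2×12 + 3 = 27
A4: 4×12 + 9 = 57
Difference = 57 - 27 = 30
= 30 semitones


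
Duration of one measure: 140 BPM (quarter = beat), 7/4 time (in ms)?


Let's work it out.
Quarter-note beat duration = 60000 / 140 ms
Beats per measure (7/4) = 7
One measure = 7 × 60000 / 140 = 420000 / 140 ms
= 3000.0 ms


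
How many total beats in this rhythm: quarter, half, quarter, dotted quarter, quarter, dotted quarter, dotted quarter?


Let's work it out.
Beat values:
  quarter = 1 beat
  half = 2 beats
  quarter = 1 beat
  dotted quarter = 1.5 beats
  quarter = 1 beat
  dotted quarter = 1.5 beats
  dotted quarter = 1.5 beats
Sum = 1 + 2 + 1 + 1.5 + 1 + 1.5 + 1.5
= 9.5 beats


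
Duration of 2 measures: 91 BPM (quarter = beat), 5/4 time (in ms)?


Let's work it out.
Quarter-note beat duration = 60000 / 91 ms
Beats per measure (5/4) = 5
One measure = 5 × 60000 / 91 = 300000 / 91 ms
2 measures = 2 × 300000 / 91 = 600000 / 91
= 6593.4 ms


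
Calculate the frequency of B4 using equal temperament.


Solution.
f = 440 × 2^(n/12) where n = semitones from A4
B4: 2 semitones from A4
f = 440 × 2^(2/12)
f = 493.88 Hz


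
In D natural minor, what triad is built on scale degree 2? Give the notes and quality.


Let's work it out.
D natural minor scale: D E F G A Bb C
Diatonic triad on degree 2 stacks scale notes 2, 4, 6: E G Bb
E→G = 3 semitones; E→Bb = 6 semitones → diminished triad
= E G Bb (diminished)


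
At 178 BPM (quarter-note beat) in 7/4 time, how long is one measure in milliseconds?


Reasoning:
Quarter-note beat duration = 60000 / 178 ms
Beats per measure (7/4) = 7
One measure = 7 × 60000 / 178 = 420000 / 178 ms
= 2359.6 ms


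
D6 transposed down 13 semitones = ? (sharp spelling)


Solution.
D6: chromatic position 2 in octave 6 → absolute = 6×12 + 2 = 74
Transpose down 13: 74 - 13 = 61
61 = 5×12 + 1 → C# in octave 5
Result = C#5


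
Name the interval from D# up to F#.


Solution.
Letter names: D → F spans 3 letter names → a 3rd
Semitones: D# → F# = 3 half-steps
A 3rd of 3 semitones is a minor 3rd
= minor 3rd


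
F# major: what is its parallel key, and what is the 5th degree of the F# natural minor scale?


Let's work it out.
Parallel keys share the same tonic but differ in mode
F# major → parallel is F# minor
F# natural minor scale: F# G# A B C# D E
= F# minor; 5th degree = C#


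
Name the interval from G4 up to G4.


Letter names: G → G spans 1 letter name → a unison
Semitones: G4 → G4 = 0 half-steps
A unison of 0 semitones is a perfect unison
= perfect unison


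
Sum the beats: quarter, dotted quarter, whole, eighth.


Let's work it out.
Beat values:
  quarter = 1 beat
  dotted quarter = 1.5 beats
  whole = 4 beats
  eighth = 0.5 beats
Sum = 1 + 1.5 + 4 + 0.5
= 7 beats


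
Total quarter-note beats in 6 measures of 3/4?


Time signature 3/4: the bottom number 4 means the quarter note gets one count
The top number 3 means 3 quarter-note beats per measure
Total = 3 × 6 measures
= 18 quarter-note beats


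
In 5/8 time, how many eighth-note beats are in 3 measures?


Working:
Time signature 5/8: the bottom number 8 means the eighth note gets one count
The top number 5 means 5 eighth-note beats per measure
Total = 5 × 3 measures
= 15 eighth-note beats


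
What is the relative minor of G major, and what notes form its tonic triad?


The relative minor shares the major's key signature and starts on its 6th degree
6th degree = a major 6th above the tonic; a major 6th above G is E
→ relative minor of G major is E minor
Tonic triad of E minor = root + minor 3rd + perfect 5th = E G B
= E minor; triad = E G B


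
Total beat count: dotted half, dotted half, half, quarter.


Reasoning:
Beat values:
  dotted half = 3 beats
  dotted half = 3 beats
  half = 2 beats
  quarter = 1 beat
Sum = 3 + 3 + 2 + 1
= 9 beats


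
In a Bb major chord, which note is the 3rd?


Major triad = root + major 3rd (4 semitones) + perfect 5th (7 semitones)
A triad on Bb stacks thirds, so the chord tones use letter names B-D-F
Root: Bb
Major 3rd above Bb: D
Perfect 5th above Bb: F
The 3rd = D


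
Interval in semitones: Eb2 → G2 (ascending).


Absolute semitone position = octave×12 + chromatic position
Eb2: 2×12 + 3 = 27
G2: 2×12 + 7 = 31
Difference = 31 - 27 = 4
= 4 semitones


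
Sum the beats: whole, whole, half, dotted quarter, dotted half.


Let's work it out.
Beat values:
  whole = 4 beats
  whole = 4 beats
  half = 2 beats
  dotted quarter = 1.5 beats
  dotted half = 3 beats
Sum = 4 + 4 + 2 + 1.5 + 3
= 14.5 beats


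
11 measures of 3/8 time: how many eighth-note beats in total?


Let's work it out.
Time signature 3/8: the bottom number 8 means the eighth note gets one count
The top number 3 means 3 eighth-note beats per measure
Total = 3 × 11 measures
= 33 eighth-note beats


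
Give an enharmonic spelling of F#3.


Let's work it out.
Enharmonic notes sound the same pitch but are spelled with different letter names
F# and Gb name the same pitch class
= Gb3


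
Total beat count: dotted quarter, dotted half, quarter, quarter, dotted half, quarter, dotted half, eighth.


Let's work it out.
Beat values:
  dotted quarter = 1.5 beats
  dotted half = 3 beats
  quarter = 1 beat
  quarter = 1 beat
  dotted half = 3 beats
  quarter = 1 beat
  dotted half = 3 beats
  eighth = 0.5 beats
Sum = 1.5 + 3 + 1 + 1 + 3 + 1 + 3 + 0.5
= 14 beats


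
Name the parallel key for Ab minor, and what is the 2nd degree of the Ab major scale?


Parallel keys share the same tonic but differ in mode
Ab minor → parallel is Ab major
Ab major scale: Ab Bb C Db Eb F G
= Ab major; 2nd degree = Bb


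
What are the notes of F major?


Major scale pattern: W-W-H-W-W-W-H (2-2-1-2-2-2-1 semitones)
Starting from F:
  F + 2 semitones → G
  G + 2 semitones → A
  A + 1 semitone → Bb
  Bb + 2 semitones → C
  C + 2 semitones → D
  D + 2 semitones → E
  E + 1 semitone → F
Scale = F G A Bb C D E


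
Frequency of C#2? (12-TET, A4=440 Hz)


Solution.
f = 440 × 2^(n/12) where n = semitones from A4
C#2: -32 semitones from A4
f = 440 × 2^(-32/12)
f = 69.30 Hz


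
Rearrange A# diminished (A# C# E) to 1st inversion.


Root position: A# C# E
1st inversion: move root up an octave
Bass note: C#
Notes (bottom to top) = C# E A#


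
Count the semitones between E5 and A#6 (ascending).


Working:
Absolute semitone position = octave×12 + chromatic position
E5: 5×12 + 4 = 64
A#6: 6×12 + 10 = 82
Difference = 82 - 64 = 18
= 18 semitones


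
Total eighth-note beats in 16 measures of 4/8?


Step by step:
Time signature 4/8: the bottom number 8 means the eighth note gets one count
The top number 4 means 4 eighth-note beats per measure
Total = 4 × 16 measures
= 64 eighth-note beats


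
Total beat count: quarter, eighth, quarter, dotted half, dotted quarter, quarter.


Step by step:
Beat values:
  quarter = 1 beat
  eighth = 0.5 beats
  quarter = 1 beat
  dotted half = 3 beats
  dotted quarter = 1.5 beats
  quarter = 1 beat
Sum = 1 + 0.5 + 1 + 3 + 1.5 + 1
= 8 beats


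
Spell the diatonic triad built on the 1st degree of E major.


Working:
E major scale: E F# G# A B C# D#
Diatonic triad on degree 1 stacks scale notes 1, 3, 5: E G# B
E→G# = 4 semitones; E→B = 7 semitones → major triad
= E G# B (major)


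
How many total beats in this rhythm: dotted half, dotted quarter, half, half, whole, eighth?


Solution.
Beat values:
  dotted half = 3 beats
  dotted quarter = 1.5 beats
  half = 2 beats
  half = 2 beats
  whole = 4 beats
  eighth = 0.5 beats
Sum = 3 + 1.5 + 2 + 2 + 4 + 0.5
= 13 beats
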